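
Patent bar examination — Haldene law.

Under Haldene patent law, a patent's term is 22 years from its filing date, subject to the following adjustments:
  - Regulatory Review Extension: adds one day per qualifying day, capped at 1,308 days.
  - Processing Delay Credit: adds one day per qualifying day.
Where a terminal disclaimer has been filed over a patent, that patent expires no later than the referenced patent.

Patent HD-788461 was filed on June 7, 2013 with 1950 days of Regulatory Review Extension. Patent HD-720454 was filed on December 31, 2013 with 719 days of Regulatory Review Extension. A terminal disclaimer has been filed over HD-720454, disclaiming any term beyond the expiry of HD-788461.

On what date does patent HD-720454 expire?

Natural term of HD-720454:
  Base: filing + 22 years → 31 December 2035.
  Regulatory Review Extension: 719 days (within the 1308-day cap) → +719 days → 19 December 2037.
Expiry of referenced patent HD-788461:
  Base: filing + 22 years → 7 June 2035.
  Regulatory Review Extension: 1950 days claimed exceeds the 1308-day cap, so +1308 days → 5 January 2039.
Terminal disclaimer: HD-720454 expires on the earlier of 19 December 2037 and 5 January 2039.

December 19, 2037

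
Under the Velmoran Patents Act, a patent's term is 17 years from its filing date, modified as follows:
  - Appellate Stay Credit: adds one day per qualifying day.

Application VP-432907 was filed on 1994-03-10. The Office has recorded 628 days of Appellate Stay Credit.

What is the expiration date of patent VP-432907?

Base term: filing date + 17 years → 10 March 2011.
Appellate Stay Credit: +628 days → 27 November 2012.

2012-11-27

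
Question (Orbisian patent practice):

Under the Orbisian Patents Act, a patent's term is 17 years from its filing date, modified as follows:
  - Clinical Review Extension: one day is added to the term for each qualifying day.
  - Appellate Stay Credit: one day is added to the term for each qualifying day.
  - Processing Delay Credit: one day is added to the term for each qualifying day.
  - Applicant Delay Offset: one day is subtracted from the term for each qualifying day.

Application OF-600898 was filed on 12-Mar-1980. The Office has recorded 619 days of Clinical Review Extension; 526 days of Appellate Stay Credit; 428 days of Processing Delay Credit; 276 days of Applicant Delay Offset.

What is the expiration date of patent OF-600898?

Base term: filing date + 17 years → 12 March 1997.
Clinical Review Extension: +619 days → 21 November 1998.
Appellate Stay Credit: +526 days → 30 April 2000.
Processing Delay Credit: +428 days → 2 July 2001.
Applicant Delay Offset: −276 days → 29 September 2000.

2000-09-29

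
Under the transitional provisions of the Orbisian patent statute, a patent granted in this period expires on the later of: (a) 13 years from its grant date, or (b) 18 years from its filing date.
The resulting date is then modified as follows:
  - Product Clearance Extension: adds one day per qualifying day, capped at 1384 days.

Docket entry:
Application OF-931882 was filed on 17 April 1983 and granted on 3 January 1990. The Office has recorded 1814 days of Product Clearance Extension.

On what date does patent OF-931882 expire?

2006-10-18

(a) grant + 13 years → 3 January 2003.
(b) filing + 18 years → 17 April 2001.
Later of the two: 3 January 2003.
Product Clearance Extension: 1814 days claimed exceeds the 1384-day cap, so +1384 days → 18 October 2006.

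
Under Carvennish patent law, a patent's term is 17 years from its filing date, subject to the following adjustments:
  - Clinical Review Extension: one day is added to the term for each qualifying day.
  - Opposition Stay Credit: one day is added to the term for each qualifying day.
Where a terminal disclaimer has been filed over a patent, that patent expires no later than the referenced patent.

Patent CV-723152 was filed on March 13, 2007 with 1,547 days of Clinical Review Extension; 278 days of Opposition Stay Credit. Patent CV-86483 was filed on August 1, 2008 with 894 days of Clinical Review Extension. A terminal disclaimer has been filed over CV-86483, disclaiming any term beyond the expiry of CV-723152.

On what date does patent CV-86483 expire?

Natural term of CV-86483:
  Base: filing + 17 years → 1 August 2025.
  Clinical Review Extension: +894 days → 12 January 2028.
Expiry of referenced patent CV-723152:
  Base: filing + 17 years → 13 March 2024.
  Clinical Review Extension: +1547 days → 7 June 2028.
  Opposition Stay Credit: +278 days → 12 March 2029.
Terminal disclaimer: CV-86483 expires on the earlier of 12 January 2028 and 12 March 2029.

2028-01-12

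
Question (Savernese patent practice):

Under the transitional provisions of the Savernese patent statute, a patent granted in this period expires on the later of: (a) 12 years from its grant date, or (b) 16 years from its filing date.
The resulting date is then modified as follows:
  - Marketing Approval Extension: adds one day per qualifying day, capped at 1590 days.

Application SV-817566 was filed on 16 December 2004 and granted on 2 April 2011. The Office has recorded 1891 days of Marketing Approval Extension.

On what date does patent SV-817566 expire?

2027-08-09

(a) grant + 12 years → 2 April 2023.
(b) filing + 16 years → 16 December 2020.
Later of the two: 2 April 2023.
Marketing Approval Extension: 1891 days claimed exceeds the 1590-day cap, so +1590 days → 9 August 2027.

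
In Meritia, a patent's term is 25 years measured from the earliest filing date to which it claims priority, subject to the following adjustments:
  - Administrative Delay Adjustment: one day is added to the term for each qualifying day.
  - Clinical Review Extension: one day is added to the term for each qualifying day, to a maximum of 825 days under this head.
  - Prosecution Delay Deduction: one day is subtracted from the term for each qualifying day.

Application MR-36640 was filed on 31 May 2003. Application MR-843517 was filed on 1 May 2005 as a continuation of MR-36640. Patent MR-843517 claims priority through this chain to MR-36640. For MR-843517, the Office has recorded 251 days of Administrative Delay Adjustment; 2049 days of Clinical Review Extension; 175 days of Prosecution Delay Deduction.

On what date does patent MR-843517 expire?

Earliest priority filing: 31 May 2003.
Base term: 31 May 2003 + 25 years → 31 May 2028.
Administrative Delay Adjustment: +251 days → 6 February 2029.
Clinical Review Extension: 2049 days claimed exceeds the 825-day cap, so +825 days → 12 May 2031.
Prosecution Delay Deduction: −175 days → 18 November 2030.

2030-11-18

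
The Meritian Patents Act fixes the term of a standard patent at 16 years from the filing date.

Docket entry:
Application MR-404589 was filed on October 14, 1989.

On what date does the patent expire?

Filing date + 16 years → 14 October 2005.

2005-10-14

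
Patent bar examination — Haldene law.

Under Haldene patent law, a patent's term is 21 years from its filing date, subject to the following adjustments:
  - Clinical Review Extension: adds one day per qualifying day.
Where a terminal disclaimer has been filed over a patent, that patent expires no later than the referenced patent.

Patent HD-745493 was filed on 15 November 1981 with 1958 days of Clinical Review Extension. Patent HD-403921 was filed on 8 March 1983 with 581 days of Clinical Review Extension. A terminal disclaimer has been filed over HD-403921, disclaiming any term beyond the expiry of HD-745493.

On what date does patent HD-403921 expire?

October 10, 2005

Natural term of HD-403921:
  Base: filing + 21 years → 8 March 2004.
  Clinical Review Extension: +581 days → 10 October 2005.
Expiry of referenced patent HD-745493:
  Base: filing + 21 years → 15 November 2002.
  Clinical Review Extension: +1958 days → 26 March 2008.
Terminal disclaimer: HD-403921 expires on the earlier of 10 October 2005 and 26 March 2008.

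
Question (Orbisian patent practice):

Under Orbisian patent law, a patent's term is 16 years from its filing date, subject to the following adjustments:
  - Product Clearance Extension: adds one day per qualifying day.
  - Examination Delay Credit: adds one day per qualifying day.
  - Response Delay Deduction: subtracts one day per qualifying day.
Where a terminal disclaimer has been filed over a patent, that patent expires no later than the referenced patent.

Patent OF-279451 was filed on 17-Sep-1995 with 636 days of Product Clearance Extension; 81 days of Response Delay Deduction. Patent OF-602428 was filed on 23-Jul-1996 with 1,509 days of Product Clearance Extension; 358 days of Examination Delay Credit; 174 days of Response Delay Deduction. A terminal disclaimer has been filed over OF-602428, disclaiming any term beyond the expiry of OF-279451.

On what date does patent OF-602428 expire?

Natural term of OF-602428:
  Base: filing + 16 years → 23 July 2012.
  Product Clearance Extension: +1509 days → 9 September 2016.
  Examination Delay Credit: +358 days → 2 September 2017.
  Response Delay Deduction: −174 days → 12 March 2017.
Expiry of referenced patent OF-279451:
  Base: filing + 16 years → 17 September 2011.
  Product Clearance Extension: +636 days → 14 June 2013.
  Response Delay Deduction: −81 days → 25 March 2013.
Terminal disclaimer: OF-602428 expires on the earlier of 12 March 2017 and 25 March 2013.

2013-03-25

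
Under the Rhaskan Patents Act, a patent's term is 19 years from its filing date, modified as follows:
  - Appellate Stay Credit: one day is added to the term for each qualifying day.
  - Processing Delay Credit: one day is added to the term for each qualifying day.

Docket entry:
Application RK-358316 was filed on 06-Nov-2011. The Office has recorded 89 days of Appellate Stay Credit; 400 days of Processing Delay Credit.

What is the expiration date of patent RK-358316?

Base term: filing date + 19 years → 6 November 2030.
Appellate Stay Credit: +89 days → 3 February 2031.
Processing Delay Credit: +400 days → 9 March 2032.

2032-03-09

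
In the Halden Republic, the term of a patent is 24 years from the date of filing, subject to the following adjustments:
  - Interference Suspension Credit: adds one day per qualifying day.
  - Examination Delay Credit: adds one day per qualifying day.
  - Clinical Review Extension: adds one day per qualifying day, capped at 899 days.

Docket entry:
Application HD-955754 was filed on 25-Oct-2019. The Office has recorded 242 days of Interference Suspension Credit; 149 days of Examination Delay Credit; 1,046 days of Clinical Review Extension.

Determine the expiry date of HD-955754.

2047-05-07

Base term: filing date + 24 years → 25 October 2043.
Interference Suspension Credit: +242 days → 23 June 2044.
Examination Delay Credit: +149 days → 19 November 2044.
Clinical Review Extension: 1046 days claimed exceeds the 899-day cap, so +899 days → 7 May 2047.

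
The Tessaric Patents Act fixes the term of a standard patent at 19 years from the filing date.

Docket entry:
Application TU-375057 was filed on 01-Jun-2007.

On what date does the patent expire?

Filing date + 19 years → 1 June 2026.

June 1, 2026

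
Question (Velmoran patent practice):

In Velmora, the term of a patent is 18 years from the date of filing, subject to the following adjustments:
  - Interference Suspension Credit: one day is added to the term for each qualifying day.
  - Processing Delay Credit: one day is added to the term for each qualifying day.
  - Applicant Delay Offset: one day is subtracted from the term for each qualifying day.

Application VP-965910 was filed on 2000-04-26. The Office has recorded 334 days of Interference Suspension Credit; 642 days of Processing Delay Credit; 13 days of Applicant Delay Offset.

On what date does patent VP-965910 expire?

Base term: filing date + 18 years → 26 April 2018.
Interference Suspension Credit: +334 days → 26 March 2019.
Processing Delay Credit: +642 days → 27 December 2020.
Applicant Delay Offset: −13 days → 14 December 2020.

December 14, 2020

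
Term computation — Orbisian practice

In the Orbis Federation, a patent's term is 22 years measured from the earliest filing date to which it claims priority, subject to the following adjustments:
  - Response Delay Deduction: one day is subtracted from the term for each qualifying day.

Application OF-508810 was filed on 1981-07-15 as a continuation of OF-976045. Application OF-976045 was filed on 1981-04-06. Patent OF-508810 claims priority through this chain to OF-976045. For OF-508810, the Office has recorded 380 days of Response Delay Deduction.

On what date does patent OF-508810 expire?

2002-03-22

Earliest priority filing: 6 April 1981.
Base term: 6 April 1981 + 22 years → 6 April 2003.
Response Delay Deduction: −380 days → 22 March 2002.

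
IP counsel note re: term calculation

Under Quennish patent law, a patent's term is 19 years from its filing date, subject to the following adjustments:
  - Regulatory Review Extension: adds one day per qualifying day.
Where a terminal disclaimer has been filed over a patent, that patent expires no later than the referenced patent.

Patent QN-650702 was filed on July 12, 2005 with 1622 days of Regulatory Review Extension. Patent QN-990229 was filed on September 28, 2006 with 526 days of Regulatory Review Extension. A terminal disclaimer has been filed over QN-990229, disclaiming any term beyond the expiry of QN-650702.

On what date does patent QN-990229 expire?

Natural term of QN-990229:
  Base: filing + 19 years → 28 September 2025.
  Regulatory Review Extension: +526 days → 8 March 2027.
Expiry of referenced patent QN-650702:
  Base: filing + 19 years → 12 July 2024.
  Regulatory Review Extension: +1622 days → 20 December 2028.
Terminal disclaimer: QN-990229 expires on the earlier of 8 March 2027 and 20 December 2028.

March 8, 2027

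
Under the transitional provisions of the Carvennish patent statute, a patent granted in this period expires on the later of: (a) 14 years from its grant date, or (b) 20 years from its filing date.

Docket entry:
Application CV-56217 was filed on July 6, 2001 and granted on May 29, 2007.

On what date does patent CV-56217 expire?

July 6, 2021

(a) grant + 14 years → 29 May 2021.
(b) filing + 20 years → 6 July 2021.
Later of the two: 6 July 2021.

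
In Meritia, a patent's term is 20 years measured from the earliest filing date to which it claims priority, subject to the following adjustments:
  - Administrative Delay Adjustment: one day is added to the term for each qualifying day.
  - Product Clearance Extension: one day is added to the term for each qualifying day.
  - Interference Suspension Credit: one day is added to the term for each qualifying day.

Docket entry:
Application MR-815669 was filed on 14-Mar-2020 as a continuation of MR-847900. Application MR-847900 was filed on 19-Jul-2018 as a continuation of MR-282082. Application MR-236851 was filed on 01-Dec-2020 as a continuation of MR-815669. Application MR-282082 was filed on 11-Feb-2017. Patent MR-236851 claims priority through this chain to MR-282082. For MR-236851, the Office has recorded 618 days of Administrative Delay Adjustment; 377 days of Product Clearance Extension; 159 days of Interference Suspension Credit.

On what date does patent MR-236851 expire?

Earliest priority filing: 11 February 2017.
Base term: 11 February 2017 + 20 years → 11 February 2037.
Administrative Delay Adjustment: +618 days → 22 October 2038.
Product Clearance Extension: +377 days → 3 November 2039.
Interference Suspension Credit: +159 days → 10 April 2040.

April 10, 2040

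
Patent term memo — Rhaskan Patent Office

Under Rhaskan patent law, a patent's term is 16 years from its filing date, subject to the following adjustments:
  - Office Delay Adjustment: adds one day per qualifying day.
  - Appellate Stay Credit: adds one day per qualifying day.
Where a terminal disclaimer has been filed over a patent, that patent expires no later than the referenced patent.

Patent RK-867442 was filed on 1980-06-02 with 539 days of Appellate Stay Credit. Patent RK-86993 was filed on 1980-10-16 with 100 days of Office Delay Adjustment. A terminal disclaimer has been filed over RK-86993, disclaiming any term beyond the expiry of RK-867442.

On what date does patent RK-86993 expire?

Natural term of RK-86993:
  Base: filing + 16 years → 16 October 1996.
  Office Delay Adjustment: +100 days → 24 January 1997.
Expiry of referenced patent RK-867442:
  Base: filing + 16 years → 2 June 1996.
  Appellate Stay Credit: +539 days → 23 November 1997.
Terminal disclaimer: RK-86993 expires on the earlier of 24 January 1997 and 23 November 1997.

January 24, 1997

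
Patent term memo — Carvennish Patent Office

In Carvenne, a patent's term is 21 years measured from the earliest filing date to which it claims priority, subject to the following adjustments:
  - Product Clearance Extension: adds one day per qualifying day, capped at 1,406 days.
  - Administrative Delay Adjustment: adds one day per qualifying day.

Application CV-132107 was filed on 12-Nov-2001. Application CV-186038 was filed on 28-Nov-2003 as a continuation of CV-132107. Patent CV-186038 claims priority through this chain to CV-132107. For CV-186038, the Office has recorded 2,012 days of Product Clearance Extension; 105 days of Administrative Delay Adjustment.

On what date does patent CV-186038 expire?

Earliest priority filing: 12 November 2001.
Base term: 12 November 2001 + 21 years → 12 November 2022.
Product Clearance Extension: 2012 days claimed exceeds the 1406-day cap, so +1406 days → 18 September 2026.
Administrative Delay Adjustment: +105 days → 1 January 2027.

January 1, 2027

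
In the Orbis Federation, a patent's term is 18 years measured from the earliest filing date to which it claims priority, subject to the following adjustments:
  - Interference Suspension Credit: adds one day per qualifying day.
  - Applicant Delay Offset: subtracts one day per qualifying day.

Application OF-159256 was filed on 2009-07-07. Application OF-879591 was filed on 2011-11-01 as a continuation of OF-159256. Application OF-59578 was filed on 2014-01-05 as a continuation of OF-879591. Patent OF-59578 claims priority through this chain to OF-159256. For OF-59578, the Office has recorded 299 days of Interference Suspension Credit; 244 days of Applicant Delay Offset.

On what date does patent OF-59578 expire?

August 31, 2027

Earliest priority filing: 7 July 2009.
Base term: 7 July 2009 + 18 years → 7 July 2027.
Interference Suspension Credit: +299 days → 1 May 2028.
Applicant Delay Offset: −244 days → 31 August 2027.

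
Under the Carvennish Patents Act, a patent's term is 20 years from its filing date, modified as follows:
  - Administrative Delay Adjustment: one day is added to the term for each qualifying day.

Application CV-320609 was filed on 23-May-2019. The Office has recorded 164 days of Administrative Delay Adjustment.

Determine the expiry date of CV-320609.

Base term: filing date + 20 years → 23 May 2039.
Administrative Delay Adjustment: +164 days → 3 November 2039.

2039-11-03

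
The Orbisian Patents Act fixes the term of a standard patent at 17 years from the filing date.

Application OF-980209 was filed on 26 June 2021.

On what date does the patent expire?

Filing date + 17 years → 26 June 2038.

June 26, 2038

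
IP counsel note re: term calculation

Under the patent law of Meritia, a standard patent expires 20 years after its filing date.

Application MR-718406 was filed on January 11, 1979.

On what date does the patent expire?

January 11, 1999

Filing date + 20 years → 11 January 1999.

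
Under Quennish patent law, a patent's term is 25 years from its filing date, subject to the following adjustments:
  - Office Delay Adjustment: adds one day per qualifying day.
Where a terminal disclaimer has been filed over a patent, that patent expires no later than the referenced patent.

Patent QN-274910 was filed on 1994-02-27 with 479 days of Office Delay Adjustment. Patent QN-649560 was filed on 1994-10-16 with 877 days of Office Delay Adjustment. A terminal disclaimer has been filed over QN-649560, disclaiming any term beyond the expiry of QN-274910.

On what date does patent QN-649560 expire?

Natural term of QN-649560:
  Base: filing + 25 years → 16 October 2019.
  Office Delay Adjustment: +877 days → 11 March 2022.
Expiry of referenced patent QN-274910:
  Base: filing + 25 years → 27 February 2019.
  Office Delay Adjustment: +479 days → 20 June 2020.
Terminal disclaimer: QN-649560 expires on the earlier of 11 March 2022 and 20 June 2020.

June 20, 2020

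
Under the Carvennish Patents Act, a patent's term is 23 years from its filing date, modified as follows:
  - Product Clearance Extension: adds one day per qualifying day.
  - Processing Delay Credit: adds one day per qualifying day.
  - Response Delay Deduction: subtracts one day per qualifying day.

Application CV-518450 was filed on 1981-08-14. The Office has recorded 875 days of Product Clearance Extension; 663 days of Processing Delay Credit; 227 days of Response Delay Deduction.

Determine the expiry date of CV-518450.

Base term: filing date + 23 years → 14 August 2004.
Product Clearance Extension: +875 days → 6 January 2007.
Processing Delay Credit: +663 days → 30 October 2008.
Response Delay Deduction: −227 days → 17 March 2008.

March 17, 2008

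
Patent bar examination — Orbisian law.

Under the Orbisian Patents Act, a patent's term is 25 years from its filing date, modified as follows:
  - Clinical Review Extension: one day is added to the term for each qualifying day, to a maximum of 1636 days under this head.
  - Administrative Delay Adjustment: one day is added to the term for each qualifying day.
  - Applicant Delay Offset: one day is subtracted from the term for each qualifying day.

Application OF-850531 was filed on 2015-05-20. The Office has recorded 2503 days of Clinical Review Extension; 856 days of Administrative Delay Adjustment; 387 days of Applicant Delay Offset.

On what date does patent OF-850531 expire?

Base term: filing date + 25 years → 20 May 2040.
Clinical Review Extension: 2503 days claimed exceeds the 1636-day cap, so +1636 days → 11 November 2044.
Administrative Delay Adjustment: +856 days → 17 March 2047.
Applicant Delay Offset: −387 days → 23 February 2046.

February 23, 2046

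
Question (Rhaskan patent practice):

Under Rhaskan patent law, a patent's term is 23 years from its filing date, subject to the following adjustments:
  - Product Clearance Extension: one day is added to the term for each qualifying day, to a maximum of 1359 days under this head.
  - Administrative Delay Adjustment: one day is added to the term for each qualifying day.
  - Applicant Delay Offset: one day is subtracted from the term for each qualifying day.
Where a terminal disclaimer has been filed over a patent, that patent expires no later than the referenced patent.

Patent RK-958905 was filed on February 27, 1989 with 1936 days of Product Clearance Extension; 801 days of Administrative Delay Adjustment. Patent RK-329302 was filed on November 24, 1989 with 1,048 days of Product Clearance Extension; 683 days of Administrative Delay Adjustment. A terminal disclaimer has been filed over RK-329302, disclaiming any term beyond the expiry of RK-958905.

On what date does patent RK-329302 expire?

Natural term of RK-329302:
  Base: filing + 23 years → 24 November 2012.
  Product Clearance Extension: 1048 days (within the 1359-day cap) → +1048 days → 8 October 2015.
  Administrative Delay Adjustment: +683 days → 21 August 2017.
Expiry of referenced patent RK-958905:
  Base: filing + 23 years → 27 February 2012.
  Product Clearance Extension: 1936 days claimed exceeds the 1359-day cap, so +1359 days → 17 November 2015.
  Administrative Delay Adjustment: +801 days → 26 January 2018.
Terminal disclaimer: RK-329302 expires on the earlier of 21 August 2017 and 26 January 2018.

August 21, 2017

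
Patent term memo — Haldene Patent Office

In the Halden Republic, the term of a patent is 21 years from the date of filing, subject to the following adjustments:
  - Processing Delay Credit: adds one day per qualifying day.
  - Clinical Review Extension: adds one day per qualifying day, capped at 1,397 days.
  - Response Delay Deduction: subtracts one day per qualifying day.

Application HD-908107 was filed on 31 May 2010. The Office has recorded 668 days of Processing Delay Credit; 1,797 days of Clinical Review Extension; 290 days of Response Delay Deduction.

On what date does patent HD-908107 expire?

2036-04-09

Base term: filing date + 21 years → 31 May 2031.
Processing Delay Credit: +668 days → 29 March 2033.
Clinical Review Extension: 1797 days claimed exceeds the 1397-day cap, so +1397 days → 24 January 2037.
Response Delay Deduction: −290 days → 9 April 2036.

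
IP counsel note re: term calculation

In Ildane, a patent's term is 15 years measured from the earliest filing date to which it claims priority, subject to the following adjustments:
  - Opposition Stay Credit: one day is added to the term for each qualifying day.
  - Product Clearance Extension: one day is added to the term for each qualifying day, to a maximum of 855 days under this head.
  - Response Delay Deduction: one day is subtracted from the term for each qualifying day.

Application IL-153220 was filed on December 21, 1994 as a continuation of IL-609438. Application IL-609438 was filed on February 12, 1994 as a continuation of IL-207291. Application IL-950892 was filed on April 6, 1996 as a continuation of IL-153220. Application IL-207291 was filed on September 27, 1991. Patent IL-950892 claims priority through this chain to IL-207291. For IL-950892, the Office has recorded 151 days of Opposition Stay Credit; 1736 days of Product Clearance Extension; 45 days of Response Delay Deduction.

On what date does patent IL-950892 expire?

Earliest priority filing: 27 September 1991.
Base term: 27 September 1991 + 15 years → 27 September 2006.
Opposition Stay Credit: +151 days → 25 February 2007.
Product Clearance Extension: 1736 days claimed exceeds the 855-day cap, so +855 days → 29 June 2009.
Response Delay Deduction: −45 days → 15 May 2009.

May 15, 2009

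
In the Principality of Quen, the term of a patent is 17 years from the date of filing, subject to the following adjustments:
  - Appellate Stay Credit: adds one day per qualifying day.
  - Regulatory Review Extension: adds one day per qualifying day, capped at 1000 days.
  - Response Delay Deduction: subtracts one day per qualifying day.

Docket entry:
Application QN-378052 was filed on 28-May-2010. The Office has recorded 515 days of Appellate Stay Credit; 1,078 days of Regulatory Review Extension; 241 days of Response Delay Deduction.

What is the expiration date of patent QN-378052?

November 22, 2030

Base term: filing date + 17 years → 28 May 2027.
Appellate Stay Credit: +515 days → 24 October 2028.
Regulatory Review Extension: 1078 days claimed exceeds the 1000-day cap, so +1000 days → 21 July 2031.
Response Delay Deduction: −241 days → 22 November 2030.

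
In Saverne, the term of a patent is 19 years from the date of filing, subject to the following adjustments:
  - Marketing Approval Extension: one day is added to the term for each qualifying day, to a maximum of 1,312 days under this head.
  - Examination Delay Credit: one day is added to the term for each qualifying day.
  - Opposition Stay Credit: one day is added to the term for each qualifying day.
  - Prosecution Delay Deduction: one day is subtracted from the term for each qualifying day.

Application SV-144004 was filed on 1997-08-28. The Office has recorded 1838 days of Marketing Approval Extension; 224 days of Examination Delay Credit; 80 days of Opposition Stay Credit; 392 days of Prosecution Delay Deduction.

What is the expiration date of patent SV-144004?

2020-01-04

Base term: filing date + 19 years → 28 August 2016.
Marketing Approval Extension: 1838 days claimed exceeds the 1312-day cap, so +1312 days → 1 April 2020.
Examination Delay Credit: +224 days → 11 November 2020.
Opposition Stay Credit: +80 days → 30 January 2021.
Prosecution Delay Deduction: −392 days → 4 January 2020.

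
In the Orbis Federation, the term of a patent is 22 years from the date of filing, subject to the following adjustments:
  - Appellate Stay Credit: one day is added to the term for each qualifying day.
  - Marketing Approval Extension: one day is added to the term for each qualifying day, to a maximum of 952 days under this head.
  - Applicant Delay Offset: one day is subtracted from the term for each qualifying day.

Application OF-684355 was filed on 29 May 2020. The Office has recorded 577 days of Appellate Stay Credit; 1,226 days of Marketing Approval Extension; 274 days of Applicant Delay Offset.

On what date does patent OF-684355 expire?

Base term: filing date + 22 years → 29 May 2042.
Appellate Stay Credit: +577 days → 27 December 2043.
Marketing Approval Extension: 1226 days claimed exceeds the 952-day cap, so +952 days → 5 August 2046.
Applicant Delay Offset: −274 days → 4 November 2045.

November 4, 2045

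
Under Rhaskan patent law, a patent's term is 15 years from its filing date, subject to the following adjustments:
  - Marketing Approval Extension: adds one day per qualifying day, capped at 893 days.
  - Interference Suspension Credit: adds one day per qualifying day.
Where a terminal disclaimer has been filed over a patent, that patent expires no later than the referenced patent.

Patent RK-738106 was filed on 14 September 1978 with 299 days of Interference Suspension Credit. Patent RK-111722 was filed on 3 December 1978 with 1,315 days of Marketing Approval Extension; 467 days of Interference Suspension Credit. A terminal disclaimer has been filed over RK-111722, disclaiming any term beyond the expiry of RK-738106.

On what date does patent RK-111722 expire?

1994-07-10

Natural term of RK-111722:
  Base: filing + 15 years → 3 December 1993.
  Marketing Approval Extension: 1315 days claimed exceeds the 893-day cap, so +893 days → 14 May 1996.
  Interference Suspension Credit: +467 days → 24 August 1997.
Expiry of referenced patent RK-738106:
  Base: filing + 15 years → 14 September 1993.
  Interference Suspension Credit: +299 days → 10 July 1994.
Terminal disclaimer: RK-111722 expires on the earlier of 24 August 1997 and 10 July 1994.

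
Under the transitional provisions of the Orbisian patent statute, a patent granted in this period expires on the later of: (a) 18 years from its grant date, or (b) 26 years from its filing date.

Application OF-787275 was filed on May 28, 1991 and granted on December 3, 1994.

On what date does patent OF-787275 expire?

May 28, 2017

(a) grant + 18 years → 3 December 2012.
(b) filing + 26 years → 28 May 2017.
Later of the two: 28 May 2017.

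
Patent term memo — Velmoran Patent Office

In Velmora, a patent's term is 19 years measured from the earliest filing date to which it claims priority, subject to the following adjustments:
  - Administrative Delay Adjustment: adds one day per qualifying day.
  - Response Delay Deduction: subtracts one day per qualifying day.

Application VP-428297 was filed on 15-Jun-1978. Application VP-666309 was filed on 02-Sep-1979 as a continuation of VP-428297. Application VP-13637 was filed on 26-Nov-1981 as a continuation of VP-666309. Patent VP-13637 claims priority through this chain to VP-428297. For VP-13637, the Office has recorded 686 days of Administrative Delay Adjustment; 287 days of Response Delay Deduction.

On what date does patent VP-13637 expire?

Earliest priority filing: 15 June 1978.
Base term: 15 June 1978 + 19 years → 15 June 1997.
Administrative Delay Adjustment: +686 days → 2 May 1999.
Response Delay Deduction: −287 days → 19 July 1998.

July 19, 1998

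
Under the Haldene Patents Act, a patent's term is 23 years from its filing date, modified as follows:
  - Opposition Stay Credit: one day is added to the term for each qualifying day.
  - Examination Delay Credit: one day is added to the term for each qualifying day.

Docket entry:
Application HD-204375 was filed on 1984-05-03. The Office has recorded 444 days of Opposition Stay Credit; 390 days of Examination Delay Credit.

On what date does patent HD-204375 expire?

2009-08-14

Base term: filing date + 23 years → 3 May 2007.
Opposition Stay Credit: +444 days → 20 July 2008.
Examination Delay Credit: +390 days → 14 August 2009.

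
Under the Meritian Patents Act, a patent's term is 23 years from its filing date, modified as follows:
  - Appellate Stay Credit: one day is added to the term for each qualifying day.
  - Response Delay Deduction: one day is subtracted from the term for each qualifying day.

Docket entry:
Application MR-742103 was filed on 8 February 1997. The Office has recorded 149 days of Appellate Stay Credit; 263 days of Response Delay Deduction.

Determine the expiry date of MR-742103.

October 17, 2019

Base term: filing date + 23 years → 8 February 2020.
Appellate Stay Credit: +149 days → 6 July 2020.
Response Delay Deduction: −263 days → 17 October 2019.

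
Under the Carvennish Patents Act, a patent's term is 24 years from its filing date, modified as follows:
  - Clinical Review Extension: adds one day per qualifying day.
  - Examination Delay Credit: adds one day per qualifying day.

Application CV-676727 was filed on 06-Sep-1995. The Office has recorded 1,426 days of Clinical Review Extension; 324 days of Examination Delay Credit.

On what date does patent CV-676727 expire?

Base term: filing date + 24 years → 6 September 2019.
Clinical Review Extension: +1426 days → 2 August 2023.
Examination Delay Credit: +324 days → 21 June 2024.

2024-06-21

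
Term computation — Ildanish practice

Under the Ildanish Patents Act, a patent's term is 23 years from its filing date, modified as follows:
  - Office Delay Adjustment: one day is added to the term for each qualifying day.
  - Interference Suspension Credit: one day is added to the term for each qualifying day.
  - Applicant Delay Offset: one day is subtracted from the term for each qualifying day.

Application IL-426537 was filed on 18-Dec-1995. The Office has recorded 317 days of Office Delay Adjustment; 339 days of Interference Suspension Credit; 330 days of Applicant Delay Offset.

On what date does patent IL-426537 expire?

Base term: filing date + 23 years → 18 December 2018.
Office Delay Adjustment: +317 days → 31 October 2019.
Interference Suspension Credit: +339 days → 4 October 2020.
Applicant Delay Offset: −330 days → 9 November 2019.

2019-11-09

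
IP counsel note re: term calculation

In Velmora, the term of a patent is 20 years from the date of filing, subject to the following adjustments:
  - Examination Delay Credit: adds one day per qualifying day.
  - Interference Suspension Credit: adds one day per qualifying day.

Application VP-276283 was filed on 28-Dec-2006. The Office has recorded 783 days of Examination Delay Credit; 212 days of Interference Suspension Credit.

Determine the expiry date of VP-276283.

2029-09-18

Base term: filing date + 20 years → 28 December 2026.
Examination Delay Credit: +783 days → 18 February 2029.
Interference Suspension Credit: +212 days → 18 September 2029.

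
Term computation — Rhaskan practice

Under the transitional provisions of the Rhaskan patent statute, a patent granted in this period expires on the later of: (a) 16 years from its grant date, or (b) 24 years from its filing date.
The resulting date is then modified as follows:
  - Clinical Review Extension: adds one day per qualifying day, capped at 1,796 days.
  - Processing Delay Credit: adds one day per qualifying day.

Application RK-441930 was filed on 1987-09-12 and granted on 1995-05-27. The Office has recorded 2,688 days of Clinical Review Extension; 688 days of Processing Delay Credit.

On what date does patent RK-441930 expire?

2018-07-01

(a) grant + 16 years → 27 May 2011.
(b) filing + 24 years → 12 September 2011.
Later of the two: 12 September 2011.
Clinical Review Extension: 2688 days claimed exceeds the 1796-day cap, so +1796 days → 12 August 2016.
Processing Delay Credit: +688 days → 1 July 2018.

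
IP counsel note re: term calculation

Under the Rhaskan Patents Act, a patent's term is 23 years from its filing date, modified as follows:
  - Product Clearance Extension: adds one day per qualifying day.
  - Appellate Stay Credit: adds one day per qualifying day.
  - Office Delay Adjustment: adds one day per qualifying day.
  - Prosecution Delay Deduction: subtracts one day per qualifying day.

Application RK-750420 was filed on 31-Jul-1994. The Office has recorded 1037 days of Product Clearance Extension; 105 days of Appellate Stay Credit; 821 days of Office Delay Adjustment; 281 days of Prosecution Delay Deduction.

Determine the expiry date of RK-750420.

Base term: filing date + 23 years → 31 July 2017.
Product Clearance Extension: +1037 days → 2 June 2020.
Appellate Stay Credit: +105 days → 15 September 2020.
Office Delay Adjustment: +821 days → 15 December 2022.
Prosecution Delay Deduction: −281 days → 9 March 2022.

March 9, 2022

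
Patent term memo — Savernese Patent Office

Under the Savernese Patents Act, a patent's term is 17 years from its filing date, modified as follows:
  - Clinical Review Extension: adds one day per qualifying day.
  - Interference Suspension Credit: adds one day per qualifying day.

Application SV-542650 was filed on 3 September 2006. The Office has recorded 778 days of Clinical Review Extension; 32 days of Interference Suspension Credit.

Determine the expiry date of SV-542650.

2025-11-21

Base term: filing date + 17 years → 3 September 2023.
Clinical Review Extension: +778 days → 20 October 2025.
Interference Suspension Credit: +32 days → 21 November 2025.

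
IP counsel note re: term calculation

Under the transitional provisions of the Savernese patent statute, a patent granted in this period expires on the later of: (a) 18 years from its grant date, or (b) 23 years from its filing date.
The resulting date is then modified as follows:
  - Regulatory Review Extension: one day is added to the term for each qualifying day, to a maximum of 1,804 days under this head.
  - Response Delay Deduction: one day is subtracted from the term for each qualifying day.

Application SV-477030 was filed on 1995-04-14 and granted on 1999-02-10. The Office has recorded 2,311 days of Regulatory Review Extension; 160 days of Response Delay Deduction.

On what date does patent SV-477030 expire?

(a) grant + 18 years → 10 February 2017.
(b) filing + 23 years → 14 April 2018.
Later of the two: 14 April 2018.
Regulatory Review Extension: 2311 days claimed exceeds the 1804-day cap, so +1804 days → 23 March 2023.
Response Delay Deduction: −160 days → 14 October 2022.

October 14, 2022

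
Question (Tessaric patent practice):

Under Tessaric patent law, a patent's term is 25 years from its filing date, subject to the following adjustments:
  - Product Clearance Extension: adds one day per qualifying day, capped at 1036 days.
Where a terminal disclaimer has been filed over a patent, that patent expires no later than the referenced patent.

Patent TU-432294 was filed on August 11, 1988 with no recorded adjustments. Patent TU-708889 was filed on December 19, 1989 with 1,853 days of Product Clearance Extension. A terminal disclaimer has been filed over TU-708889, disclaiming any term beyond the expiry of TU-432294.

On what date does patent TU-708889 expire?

August 11, 2013

Natural term of TU-708889:
  Base: filing + 25 years → 19 December 2014.
  Product Clearance Extension: 1853 days claimed exceeds the 1036-day cap, so +1036 days → 20 October 2017.
Expiry of referenced patent TU-432294:
  Base: filing + 25 years → 11 August 2013.
Terminal disclaimer: TU-708889 expires on the earlier of 20 October 2017 and 11 August 2013.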